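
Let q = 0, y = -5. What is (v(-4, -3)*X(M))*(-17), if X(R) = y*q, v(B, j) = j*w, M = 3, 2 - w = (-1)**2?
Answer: 0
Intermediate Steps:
w = 1 (w = 2 - 1*(-1)**2 = 2 - 1*1 = 2 - 1 = 1)
v(B, j) = j (v(B, j) = j*1 = j)
X(R) = 0 (X(R) = -5*0 = 0)
(v(-4, -3)*X(M))*(-17) = -3*0*(-17) = 0*(-17) = 0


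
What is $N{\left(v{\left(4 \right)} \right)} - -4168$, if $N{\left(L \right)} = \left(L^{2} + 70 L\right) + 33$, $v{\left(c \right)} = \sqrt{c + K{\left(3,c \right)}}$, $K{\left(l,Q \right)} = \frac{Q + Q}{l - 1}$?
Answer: $4209 + 140 \sqrt{2} \approx 4407.0$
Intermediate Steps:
$K{\left(l,Q \right)} = \frac{2 Q}{-1 + l}$
$v{\left(c \right)} = \sqrt{2} \sqrt{c}$ ($v{\left(c \right)} = \sqrt{c + \frac{2 c}{-1 + 3}} = \sqrt{c + \frac{2 c}{2}} = \sqrt{c + 2 c \frac{1}{2}} = \sqrt{c + c} = \sqrt{2 c} = \sqrt{2} \sqrt{c}$)
$N{\left(L \right)} = 33 + L^{2} + 70 L$
$N{\left(v{\left(4 \right)} \right)} - -4168 = \left(33 + \left(\sqrt{2} \sqrt{4}\right)^{2} + 70 \sqrt{2} \sqrt{4}\right) - -4168 = \left(33 + \left(\sqrt{2} \cdot 2\right)^{2} + 70 \sqrt{2} \cdot 2\right) + 4168 = \left(33 + \left(2 \sqrt{2}\right)^{2} + 70 \cdot 2 \sqrt{2}\right) + 4168 = \left(33 + 8 + 140 \sqrt{2}\right) + 4168 = \left(41 + 140 \sqrt{2}\right) + 4168 = 4209 + 140 \sqrt{2}$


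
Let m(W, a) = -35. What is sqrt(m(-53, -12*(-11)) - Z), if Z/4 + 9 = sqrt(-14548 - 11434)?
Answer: sqrt(1 - 4*I*sqrt(25982)) ≈ 17.969 - 17.941*I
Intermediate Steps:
Z = -36 + 4*I*sqrt(25982) (Z = -36 + 4*sqrt(-14548 - 11434) = -36 + 4*sqrt(-25982) = -36 + 4*(I*sqrt(25982)) = -36 + 4*I*sqrt(25982) ≈ -36.0 + 644.76*I)
sqrt(m(-53, -12*(-11)) - Z) = sqrt(-35 - (-36 + 4*I*sqrt(25982))) = sqrt(-35 + (36 - 4*I*sqrt(25982))) = sqrt(1 - 4*I*sqrt(25982))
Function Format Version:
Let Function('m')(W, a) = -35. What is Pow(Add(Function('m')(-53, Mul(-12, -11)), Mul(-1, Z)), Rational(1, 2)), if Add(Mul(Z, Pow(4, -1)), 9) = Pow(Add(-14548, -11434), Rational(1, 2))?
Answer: Pow(Add(1, Mul(-4, I, Pow(25982, Rational(1, 2)))), Rational(1, 2)) ≈ Add(17.969, Mul(-17.941, I))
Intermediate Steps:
Z = Add(-36, Mul(4, I, Pow(25982, Rational(1, 2)))) (Z = Add(-36, Mul(4, Pow(Add(-14548, -11434), Rational(1, 2)))) = Add(-36, Mul(4, Pow(-25982, Rational(1, 2)))) = Add(-36, Mul(4, Mul(I, Pow(25982, Rational(1, 2))))) = Add(-36, Mul(4, I, Pow(25982, Rational(1, 2)))) ≈ Add(-36.000, Mul(644.76, I)))
Pow(Add(Function('m')(-53, Mul(-12, -11)), Mul(-1, Z)), Rational(1, 2)) = Pow(Add(-35, Mul(-1, Add(-36, Mul(4, I, Pow(25982, Rational(1, 2)))))), Rational(1, 2)) = Pow(Add(-35, Add(36, Mul(-4, I, Pow(25982, Rational(1, 2))))), Rational(1, 2)) = Pow(Add(1, Mul(-4, I, Pow(25982, Rational(1, 2)))), Rational(1, 2))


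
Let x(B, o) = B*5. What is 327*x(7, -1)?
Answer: 11445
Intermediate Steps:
x(B, o) = 5*B
327*x(7, -1) = 327*(5*7) = 327*35 = 11445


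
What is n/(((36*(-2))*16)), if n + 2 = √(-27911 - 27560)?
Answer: 1/576 - I*√55471/1152 ≈ 0.0017361 - 0.20445*I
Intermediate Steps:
n = -2 + I*√55471 (n = -2 + √(-27911 - 27560) = -2 + √(-55471) = -2 + I*√55471 ≈ -2.0 + 235.52*I)
n/(((36*(-2))*16)) = (-2 + I*√55471)/(((36*(-2))*16)) = (-2 + I*√55471)/((-72*16)) = (-2 + I*√55471)/(-1152) = (-2 + I*√55471)*(-1/1152) = 1/576 - I*√55471/1152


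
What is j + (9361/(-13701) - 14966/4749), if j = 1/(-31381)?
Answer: -2609922502168/680612561223 ≈ -3.8347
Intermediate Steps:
j = -1/31381 ≈ -3.1866e-5
j + (9361/(-13701) - 14966/4749) = -1/31381 + (9361/(-13701) - 14966/4749) = -1/31381 + (9361*(-1/13701) - 14966*1/4749) = -1/31381 + (-9361/13701 - 14966/4749) = -1/31381 - 83168185/21688683 = -2609922502168/680612561223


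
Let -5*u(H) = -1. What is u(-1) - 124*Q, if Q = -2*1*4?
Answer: 4961/5 ≈ 992.20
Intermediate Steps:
u(H) = ⅕ (u(H) = -⅕*(-1) = ⅕)
Q = -8 (Q = -2*4 = -8)
u(-1) - 124*Q = ⅕ - 124*(-8) = ⅕ + 992 = 4961/5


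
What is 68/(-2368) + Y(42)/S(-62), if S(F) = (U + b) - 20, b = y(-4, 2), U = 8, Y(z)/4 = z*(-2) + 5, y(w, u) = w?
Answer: 11675/592 ≈ 19.721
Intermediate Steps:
Y(z) = 20 - 8*z (Y(z) = 4*(z*(-2) + 5) = 4*(-2*z + 5) = 4*(5 - 2*z) = 20 - 8*z)
b = -4
S(F) = -16 (S(F) = (8 - 4) - 20 = 4 - 20 = -16)
68/(-2368) + Y(42)/S(-62) = 68/(-2368) + (20 - 8*42)/(-16) = 68*(-1/2368) + (20 - 336)*(-1/16) = -17/592 - 316*(-1/16) = -17/592 + 79/4 = 11675/592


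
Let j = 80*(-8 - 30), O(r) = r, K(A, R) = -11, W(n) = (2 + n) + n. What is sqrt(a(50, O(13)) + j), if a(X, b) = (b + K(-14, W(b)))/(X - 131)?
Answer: I*sqrt(246242)/9 ≈ 55.136*I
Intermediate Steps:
W(n) = 2 + 2*n
a(X, b) = (-11 + b)/(-131 + X) (a(X, b) = (b - 11)/(X - 131) = (-11 + b)/(-131 + X))
j = -3040 (j = 80*(-38) = -3040)
sqrt(a(50, O(13)) + j) = sqrt((-11 + 13)/(-131 + 50) - 3040) = sqrt(2/(-81) - 3040) = sqrt(-1/81*2 - 3040) = sqrt(-2/81 - 3040) = sqrt(-246242/81) = I*sqrt(246242)/9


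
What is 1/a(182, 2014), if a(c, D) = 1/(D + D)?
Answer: 4028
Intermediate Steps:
a(c, D) = 1/(2*D)
1/a(182, 2014) = 1/((1/2)/2014) = 1/((1/2)*(1/2014)) = 1/(1/4028) = 4028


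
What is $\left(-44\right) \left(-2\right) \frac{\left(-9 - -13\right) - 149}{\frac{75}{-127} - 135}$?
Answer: $\frac{81026}{861} \approx 94.107$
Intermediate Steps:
$\left(-44\right) \left(-2\right) \frac{\left(-9 - -13\right) - 149}{\frac{75}{-127} - 135} = 88 \frac{\left(-9 + 13\right) - 149}{75 \left(- \frac{1}{127}\right) - 135} = 88 \frac{4 - 149}{- \frac{75}{127} - 135} = 88 \left(- \frac{145}{- \frac{17220}{127}}\right) = 88 \left(\left(-145\right) \left(- \frac{127}{17220}\right)\right) = 88 \cdot \frac{3683}{3444} = \frac{81026}{861}$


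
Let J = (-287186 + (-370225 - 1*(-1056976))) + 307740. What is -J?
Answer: -707305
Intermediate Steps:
J = 707305 (J = (-287186 + (-370225 + 1056976)) + 307740 = (-287186 + 686751) + 307740 = 399565 + 307740 = 707305)
-J = -1*707305 = -707305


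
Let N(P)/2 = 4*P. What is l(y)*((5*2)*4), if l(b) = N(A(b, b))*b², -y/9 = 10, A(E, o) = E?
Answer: -233280000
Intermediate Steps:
y = -90 (y = -9*10 = -90)
N(P) = 8*P (N(P) = 2*(4*P) = 8*P)
l(b) = 8*b³ (l(b) = (8*b)*b² = 8*b³)
l(y)*((5*2)*4) = (8*(-90)³)*((5*2)*4) = (8*(-729000))*(10*4) = -5832000*40 = -233280000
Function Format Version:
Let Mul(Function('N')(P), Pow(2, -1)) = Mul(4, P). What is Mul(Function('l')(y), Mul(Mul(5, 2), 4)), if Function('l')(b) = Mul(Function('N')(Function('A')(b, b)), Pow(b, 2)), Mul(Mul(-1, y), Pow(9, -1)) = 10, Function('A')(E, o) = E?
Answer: -233280000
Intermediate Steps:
y = -90 (y = Mul(-9, 10) = -90)
Function('N')(P) = Mul(8, P) (Function('N')(P) = Mul(2, Mul(4, P)) = Mul(8, P))
Function('l')(b) = Mul(8, Pow(b, 3)) (Function('l')(b) = Mul(Mul(8, b), Pow(b, 2)) = Mul(8, Pow(b, 3)))
Mul(Function('l')(y), Mul(Mul(5, 2), 4)) = Mul(Mul(8, Pow(-90, 3)), Mul(Mul(5, 2), 4)) = Mul(Mul(8, -729000), Mul(10, 4)) = Mul(-5832000, 40) = -233280000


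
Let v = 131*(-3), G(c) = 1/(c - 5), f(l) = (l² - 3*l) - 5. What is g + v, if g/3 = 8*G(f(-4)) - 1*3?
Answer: -1202/3 ≈ -400.67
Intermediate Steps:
f(l) = -5 + l² - 3*l
G(c) = 1/(-5 + c)
v = -393
g = -23/3 (g = 3*(8/(-5 + (-5 + (-4)² - 3*(-4))) - 1*3) = 3*(8/(-5 + (-5 + 16 + 12)) - 3) = 3*(8/(-5 + 23) - 3) = 3*(8/18 - 3) = 3*(8*(1/18) - 3) = 3*(4/9 - 3) = 3*(-23/9) = -23/3 ≈ -7.6667)
g + v = -23/3 - 393 = -1202/3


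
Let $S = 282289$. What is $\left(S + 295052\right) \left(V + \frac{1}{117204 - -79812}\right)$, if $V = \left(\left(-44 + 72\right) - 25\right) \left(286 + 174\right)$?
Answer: $\frac{52322890842207}{65672} \approx 7.9673 \cdot 10^{8}$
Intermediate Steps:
$V = 1380$ ($V = \left(28 - 25\right) 460 = 3 \cdot 460 = 1380$)
$\left(S + 295052\right) \left(V + \frac{1}{117204 - -79812}\right) = \left(282289 + 295052\right) \left(1380 + \frac{1}{117204 - -79812}\right) = 577341 \left(1380 + \frac{1}{117204 + 79812}\right) = 577341 \left(1380 + \frac{1}{197016}\right) = 577341 \cdot \frac{271882081}{197016} = \frac{52322890842207}{65672}$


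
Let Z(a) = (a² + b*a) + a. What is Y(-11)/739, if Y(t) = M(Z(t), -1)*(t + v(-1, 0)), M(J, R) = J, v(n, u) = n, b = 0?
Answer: -1320/739 ≈ -1.7862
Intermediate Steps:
Z(a) = a + a² (Z(a) = (a² + 0*a) + a = (a² + 0) + a = a² + a = a + a²)
Y(t) = t*(1 + t)*(-1 + t) (Y(t) = (t*(1 + t))*(t - 1) = (t*(1 + t))*(-1 + t) = t*(1 + t)*(-1 + t))
Y(-11)/739 = ((-11)³ - 1*(-11))/739 = (-1331 + 11)*(1/739) = -1320*1/739 = -1320/739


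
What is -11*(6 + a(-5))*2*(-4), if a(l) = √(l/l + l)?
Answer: 528 + 176*I ≈ 528.0 + 176.0*I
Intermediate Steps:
a(l) = √(1 + l)
-11*(6 + a(-5))*2*(-4) = -11*(6 + √(1 - 5))*2*(-4) = -11*(6 + √(-4))*2*(-4) = -11*(6 + 2*I)*2*(-4) = -11*(12 + 4*I)*(-4) = (-132 - 44*I)*(-4) = 528 + 176*I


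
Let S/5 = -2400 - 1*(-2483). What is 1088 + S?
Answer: 1503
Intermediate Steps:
S = 415 (S = 5*(-2400 - 1*(-2483)) = 5*(-2400 + 2483) = 5*83 = 415)
1088 + S = 1088 + 415 = 1503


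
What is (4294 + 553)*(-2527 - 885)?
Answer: -16537964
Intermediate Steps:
(4294 + 553)*(-2527 - 885) = 4847*(-3412) = -16537964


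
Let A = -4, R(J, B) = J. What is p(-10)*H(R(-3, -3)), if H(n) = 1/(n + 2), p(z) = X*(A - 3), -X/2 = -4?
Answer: 56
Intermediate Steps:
X = 8 (X = -2*(-4) = 8)
p(z) = -56 (p(z) = 8*(-4 - 3) = 8*(-7) = -56)
H(n) = 1/(2 + n)
p(-10)*H(R(-3, -3)) = -56/(2 - 3) = -56/(-1) = -56*(-1) = 56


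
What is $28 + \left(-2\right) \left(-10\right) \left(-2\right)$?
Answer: $-12$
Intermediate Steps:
$28 + \left(-2\right) \left(-10\right) \left(-2\right) = 28 + 20 \left(-2\right) = 28 - 40 = -12$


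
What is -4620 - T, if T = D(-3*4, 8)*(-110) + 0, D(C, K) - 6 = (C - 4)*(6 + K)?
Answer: -28600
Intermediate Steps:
D(C, K) = 6 + (-4 + C)*(6 + K) (D(C, K) = 6 + (C - 4)*(6 + K) = 6 + (-4 + C)*(6 + K))
T = 23980 (T = (-18 - 4*8 + 6*(-3*4) - 3*4*8)*(-110) + 0 = (-18 - 32 + 6*(-12) - 12*8)*(-110) + 0 = (-18 - 32 - 72 - 96)*(-110) + 0 = -218*(-110) + 0 = 23980 + 0 = 23980)
-4620 - T = -4620 - 1*23980 = -4620 - 23980 = -28600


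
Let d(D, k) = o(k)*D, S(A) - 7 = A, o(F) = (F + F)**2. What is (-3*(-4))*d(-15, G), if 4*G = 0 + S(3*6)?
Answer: -28125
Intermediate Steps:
o(F) = 4*F**2 (o(F) = (2*F)**2 = 4*F**2)
S(A) = 7 + A
G = 25/4 (G = (0 + (7 + 3*6))/4 = (0 + (7 + 18))/4 = (0 + 25)/4 = (1/4)*25 = 25/4 ≈ 6.2500)
d(D, k) = 4*D*k**2 (d(D, k) = (4*k**2)*D = 4*D*k**2)
(-3*(-4))*d(-15, G) = (-3*(-4))*(4*(-15)*(25/4)**2) = 12*(4*(-15)*(625/16)) = 12*(-9375/4) = -28125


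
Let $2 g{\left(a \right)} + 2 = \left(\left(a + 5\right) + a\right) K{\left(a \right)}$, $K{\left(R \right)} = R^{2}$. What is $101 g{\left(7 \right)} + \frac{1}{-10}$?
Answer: $\frac{234572}{5} \approx 46914.0$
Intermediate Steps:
$g{\left(a \right)} = -1 + \frac{a^{2} \left(5 + 2 a\right)}{2}$ ($g{\left(a \right)} = -1 + \frac{\left(\left(a + 5\right) + a\right) a^{2}}{2} = -1 + \frac{\left(\left(5 + a\right) + a\right) a^{2}}{2} = -1 + \frac{\left(5 + 2 a\right) a^{2}}{2} = -1 + \frac{a^{2} \left(5 + 2 a\right)}{2}$)
$101 g{\left(7 \right)} + \frac{1}{-10} = 101 \left(-1 + 7^{3} + \frac{5 \cdot 7^{2}}{2}\right) + \frac{1}{-10} = 101 \left(-1 + 343 + \frac{5}{2} \cdot 49\right) - \frac{1}{10} = 101 \left(-1 + 343 + \frac{245}{2}\right) - \frac{1}{10} = 101 \cdot \frac{929}{2} - \frac{1}{10} = \frac{93829}{2} - \frac{1}{10} = \frac{234572}{5}$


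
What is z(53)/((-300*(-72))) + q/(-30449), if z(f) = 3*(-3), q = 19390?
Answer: -46566449/73077600 ≈ -0.63722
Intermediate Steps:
z(f) = -9
z(53)/((-300*(-72))) + q/(-30449) = -9/((-300*(-72))) + 19390/(-30449) = -9/21600 + 19390*(-1/30449) = -9*1/21600 - 19390/30449 = -1/2400 - 19390/30449 = -46566449/73077600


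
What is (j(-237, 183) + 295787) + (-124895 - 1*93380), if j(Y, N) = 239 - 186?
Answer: 77565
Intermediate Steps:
j(Y, N) = 53
(j(-237, 183) + 295787) + (-124895 - 1*93380) = (53 + 295787) + (-124895 - 1*93380) = 295840 + (-124895 - 93380) = 295840 - 218275 = 77565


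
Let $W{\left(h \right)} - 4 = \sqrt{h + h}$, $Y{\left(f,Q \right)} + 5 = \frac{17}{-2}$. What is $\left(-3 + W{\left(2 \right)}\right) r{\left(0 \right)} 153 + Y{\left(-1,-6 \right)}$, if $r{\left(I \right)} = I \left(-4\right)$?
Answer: $- \frac{27}{2} \approx -13.5$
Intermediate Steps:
$Y{\left(f,Q \right)} = - \frac{27}{2}$ ($Y{\left(f,Q \right)} = -5 + \frac{17}{-2} = -5 + 17 \left(- \frac{1}{2}\right) = -5 - \frac{17}{2} = - \frac{27}{2}$)
$W{\left(h \right)} = 4 + \sqrt{2} \sqrt{h}$ ($W{\left(h \right)} = 4 + \sqrt{h + h} = 4 + \sqrt{2 h} = 4 + \sqrt{2} \sqrt{h}$)
$r{\left(I \right)} = - 4 I$
$\left(-3 + W{\left(2 \right)}\right) r{\left(0 \right)} 153 + Y{\left(-1,-6 \right)} = \left(-3 + \left(4 + \sqrt{2} \sqrt{2}\right)\right) \left(\left(-4\right) 0\right) 153 - \frac{27}{2} = \left(-3 + \left(4 + 2\right)\right) 0 \cdot 153 - \frac{27}{2} = \left(-3 + 6\right) 0 \cdot 153 - \frac{27}{2} = 3 \cdot 0 \cdot 153 - \frac{27}{2} = 0 \cdot 153 - \frac{27}{2} = 0 - \frac{27}{2} = - \frac{27}{2}$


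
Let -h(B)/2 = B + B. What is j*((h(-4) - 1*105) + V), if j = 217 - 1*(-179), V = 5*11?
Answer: -13464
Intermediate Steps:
V = 55
h(B) = -4*B (h(B) = -2*(B + B) = -4*B)
j = 396 (j = 217 + 179 = 396)
j*((h(-4) - 1*105) + V) = 396*((-4*(-4) - 1*105) + 55) = 396*((16 - 105) + 55) = 396*(-89 + 55) = 396*(-34) = -13464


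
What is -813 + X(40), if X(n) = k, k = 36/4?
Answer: -804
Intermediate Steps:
k = 9 (k = 36*(¼) = 9)
X(n) = 9
-813 + X(40) = -813 + 9 = -804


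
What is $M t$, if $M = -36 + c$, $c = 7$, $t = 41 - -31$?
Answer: $-2088$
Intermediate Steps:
$t = 72$ ($t = 41 + 31 = 72$)
$M = -29$ ($M = -36 + 7 = -29$)
$M t = \left(-29\right) 72 = -2088$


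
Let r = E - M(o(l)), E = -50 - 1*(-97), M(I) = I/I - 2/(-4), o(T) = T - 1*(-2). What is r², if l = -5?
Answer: 8281/4 ≈ 2070.3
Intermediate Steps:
o(T) = 2 + T (o(T) = T + 2 = 2 + T)
M(I) = 3/2 (M(I) = 1 - 2*(-¼) = 1 + ½ = 3/2)
E = 47 (E = -50 + 97 = 47)
r = 91/2 (r = 47 - 1*3/2 = 47 - 3/2 = 91/2 ≈ 45.500)
r² = (91/2)² = 8281/4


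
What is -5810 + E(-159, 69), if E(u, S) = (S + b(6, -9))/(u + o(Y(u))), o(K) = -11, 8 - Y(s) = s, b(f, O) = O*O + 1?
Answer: -987851/170 ≈ -5810.9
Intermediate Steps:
b(f, O) = 1 + O² (b(f, O) = O² + 1 = 1 + O²)
Y(s) = 8 - s
E(u, S) = (82 + S)/(-11 + u) (E(u, S) = (S + (1 + (-9)²))/(u - 11) = (S + (1 + 81))/(-11 + u) = (S + 82)/(-11 + u) = (82 + S)/(-11 + u))
-5810 + E(-159, 69) = -5810 + (82 + 69)/(-11 - 159) = -5810 + 151/(-170) = -5810 - 1/170*151 = -5810 - 151/170 = -987851/170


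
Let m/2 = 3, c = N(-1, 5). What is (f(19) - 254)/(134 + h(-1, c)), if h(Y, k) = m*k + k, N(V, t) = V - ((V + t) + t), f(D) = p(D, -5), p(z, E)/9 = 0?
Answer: -127/32 ≈ -3.9688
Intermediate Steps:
p(z, E) = 0 (p(z, E) = 9*0 = 0)
f(D) = 0
N(V, t) = -2*t (N(V, t) = V - (V + 2*t) = V + (-V - 2*t) = -2*t)
c = -10 (c = -2*5 = -10)
m = 6 (m = 2*3 = 6)
h(Y, k) = 7*k (h(Y, k) = 6*k + k = 7*k)
(f(19) - 254)/(134 + h(-1, c)) = (0 - 254)/(134 + 7*(-10)) = -254/(134 - 70) = -254/64 = -254*1/64 = -127/32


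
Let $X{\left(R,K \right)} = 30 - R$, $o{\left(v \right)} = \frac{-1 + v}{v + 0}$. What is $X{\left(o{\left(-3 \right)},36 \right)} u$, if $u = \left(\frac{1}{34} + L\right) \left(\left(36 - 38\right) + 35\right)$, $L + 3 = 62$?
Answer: $\frac{949311}{17} \approx 55842.0$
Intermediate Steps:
$L = 59$ ($L = -3 + 62 = 59$)
$o{\left(v \right)} = \frac{-1 + v}{v}$
$u = \frac{66231}{34}$ ($u = \left(\frac{1}{34} + 59\right) \left(\left(36 - 38\right) + 35\right) = \left(\frac{1}{34} + 59\right) \left(-2 + 35\right) = \frac{2007}{34} \cdot 33 = \frac{66231}{34} \approx 1948.0$)
$X{\left(o{\left(-3 \right)},36 \right)} u = \left(30 - \frac{-1 - 3}{-3}\right) \frac{66231}{34} = \left(30 - \left(- \frac{1}{3}\right) \left(-4\right)\right) \frac{66231}{34} = \left(30 - \frac{4}{3}\right) \frac{66231}{34} = \frac{86}{3} \cdot \frac{66231}{34} = \frac{949311}{17}$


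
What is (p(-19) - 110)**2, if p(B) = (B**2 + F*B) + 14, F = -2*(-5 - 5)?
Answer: 13225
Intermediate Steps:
F = 20 (F = -2*(-10) = 20)
p(B) = 14 + B**2 + 20*B (p(B) = (B**2 + 20*B) + 14 = 14 + B**2 + 20*B)
(p(-19) - 110)**2 = ((14 + (-19)**2 + 20*(-19)) - 110)**2 = ((14 + 361 - 380) - 110)**2 = (-5 - 110)**2 = (-115)**2 = 13225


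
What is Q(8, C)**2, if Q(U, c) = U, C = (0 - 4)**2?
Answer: 64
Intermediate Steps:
C = 16 (C = (-4)**2 = 16)
Q(8, C)**2 = 8**2 = 64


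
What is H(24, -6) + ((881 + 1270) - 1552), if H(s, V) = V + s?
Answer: 617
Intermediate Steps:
H(24, -6) + ((881 + 1270) - 1552) = (-6 + 24) + ((881 + 1270) - 1552) = 18 + (2151 - 1552) = 18 + 599 = 617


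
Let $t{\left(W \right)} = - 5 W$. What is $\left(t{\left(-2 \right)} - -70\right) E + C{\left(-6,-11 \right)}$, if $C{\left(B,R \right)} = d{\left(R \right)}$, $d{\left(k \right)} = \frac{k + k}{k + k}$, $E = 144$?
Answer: $11521$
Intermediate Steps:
$d{\left(k \right)} = 1$ ($d{\left(k \right)} = \frac{2 k}{2 k} = 2 k \frac{1}{2 k} = 1$)
$C{\left(B,R \right)} = 1$
$\left(t{\left(-2 \right)} - -70\right) E + C{\left(-6,-11 \right)} = \left(\left(-5\right) \left(-2\right) - -70\right) 144 + 1 = \left(10 + 70\right) 144 + 1 = 80 \cdot 144 + 1 = 11520 + 1 = 11521$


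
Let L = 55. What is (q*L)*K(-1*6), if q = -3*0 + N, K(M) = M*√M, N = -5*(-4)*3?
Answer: -19800*I*√6 ≈ -48500.0*I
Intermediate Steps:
N = 60 (N = 20*3 = 60)
K(M) = M^(3/2)
q = 60 (q = -3*0 + 60 = 0 + 60 = 60)
(q*L)*K(-1*6) = (60*55)*(-1*6)^(3/2) = 3300*(-6)^(3/2) = 3300*(-6*I*√6) = -19800*I*√6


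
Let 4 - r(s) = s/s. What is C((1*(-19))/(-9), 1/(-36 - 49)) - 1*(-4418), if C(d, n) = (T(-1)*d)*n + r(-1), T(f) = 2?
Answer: 3382027/765 ≈ 4421.0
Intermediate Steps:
r(s) = 3 (r(s) = 4 - s/s = 4 - 1*1 = 4 - 1 = 3)
C(d, n) = 3 + 2*d*n (C(d, n) = (2*d)*n + 3 = 2*d*n + 3 = 3 + 2*d*n)
C((1*(-19))/(-9), 1/(-36 - 49)) - 1*(-4418) = (3 + 2*((1*(-19))/(-9))/(-36 - 49)) - 1*(-4418) = (3 + 2*(-19*(-⅑))/(-85)) + 4418 = (3 + 2*(19/9)*(-1/85)) + 4418 = (3 - 38/765) + 4418 = 2257/765 + 4418 = 3382027/765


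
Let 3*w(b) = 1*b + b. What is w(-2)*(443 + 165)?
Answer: -2432/3 ≈ -810.67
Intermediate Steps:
w(b) = 2*b/3 (w(b) = (1*b + b)/3 = (b + b)/3 = (2*b)/3 = 2*b/3)
w(-2)*(443 + 165) = ((2/3)*(-2))*(443 + 165) = -4/3*608 = -2432/3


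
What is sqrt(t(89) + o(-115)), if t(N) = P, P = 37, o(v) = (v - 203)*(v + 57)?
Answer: sqrt(18481) ≈ 135.94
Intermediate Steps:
o(v) = (-203 + v)*(57 + v)
t(N) = 37
sqrt(t(89) + o(-115)) = sqrt(37 + (-11571 + (-115)**2 - 146*(-115))) = sqrt(37 + (-11571 + 13225 + 16790)) = sqrt(37 + 18444) = sqrt(18481)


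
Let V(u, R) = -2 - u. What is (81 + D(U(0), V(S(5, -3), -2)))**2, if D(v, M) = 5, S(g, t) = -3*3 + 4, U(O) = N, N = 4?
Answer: 7396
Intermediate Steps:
U(O) = 4
S(g, t) = -5 (S(g, t) = -9 + 4 = -5)
(81 + D(U(0), V(S(5, -3), -2)))**2 = (81 + 5)**2 = 86**2 = 7396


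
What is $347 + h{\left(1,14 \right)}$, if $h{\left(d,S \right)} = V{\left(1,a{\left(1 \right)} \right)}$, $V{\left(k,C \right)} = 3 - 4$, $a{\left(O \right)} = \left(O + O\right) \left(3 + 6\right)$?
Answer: $346$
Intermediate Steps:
$a{\left(O \right)} = 18 O$ ($a{\left(O \right)} = 2 O 9 = 18 O$)
$V{\left(k,C \right)} = -1$
$h{\left(d,S \right)} = -1$
$347 + h{\left(1,14 \right)} = 347 - 1 = 346$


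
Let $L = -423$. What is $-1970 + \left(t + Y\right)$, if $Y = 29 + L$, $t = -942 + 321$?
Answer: $-2985$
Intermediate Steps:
$t = -621$
$Y = -394$ ($Y = 29 - 423 = -394$)
$-1970 + \left(t + Y\right) = -1970 - 1015 = -2985$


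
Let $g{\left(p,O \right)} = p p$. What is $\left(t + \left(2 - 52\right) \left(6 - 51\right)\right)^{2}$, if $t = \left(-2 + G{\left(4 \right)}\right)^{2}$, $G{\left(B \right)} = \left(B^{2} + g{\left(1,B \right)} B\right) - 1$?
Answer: $6446521$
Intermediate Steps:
$g{\left(p,O \right)} = p^{2}$
$G{\left(B \right)} = -1 + B + B^{2}$ ($G{\left(B \right)} = \left(B^{2} + 1^{2} B\right) - 1 = \left(B^{2} + 1 B\right) - 1 = \left(B^{2} + B\right) - 1 = \left(B + B^{2}\right) - 1 = -1 + B + B^{2}$)
$t = 289$ ($t = \left(-2 + \left(-1 + 4 + 4^{2}\right)\right)^{2} = \left(-2 + \left(-1 + 4 + 16\right)\right)^{2} = \left(-2 + 19\right)^{2} = 17^{2} = 289$)
$\left(t + \left(2 - 52\right) \left(6 - 51\right)\right)^{2} = \left(289 + \left(2 - 52\right) \left(6 - 51\right)\right)^{2} = \left(289 - -2250\right)^{2} = \left(289 + 2250\right)^{2} = 2539^{2} = 6446521$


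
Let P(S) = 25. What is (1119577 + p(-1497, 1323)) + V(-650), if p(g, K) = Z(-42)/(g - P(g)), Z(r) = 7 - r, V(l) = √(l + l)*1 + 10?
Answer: 1704011365/1522 + 10*I*√13 ≈ 1.1196e+6 + 36.056*I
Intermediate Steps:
V(l) = 10 + √2*√l (V(l) = √(2*l)*1 + 10 = (√2*√l)*1 + 10 = √2*√l + 10 = 10 + √2*√l)
p(g, K) = 49/(-25 + g) (p(g, K) = (7 - 1*(-42))/(g - 1*25) = (7 + 42)/(g - 25) = 49/(-25 + g))
(1119577 + p(-1497, 1323)) + V(-650) = (1119577 + 49/(-25 - 1497)) + (10 + √2*√(-650)) = (1119577 + 49/(-1522)) + (10 + √2*(5*I*√26)) = (1119577 + 49*(-1/1522)) + (10 + 10*I*√13) = (1119577 - 49/1522) + (10 + 10*I*√13) = 1703996145/1522 + (10 + 10*I*√13) = 1704011365/1522 + 10*I*√13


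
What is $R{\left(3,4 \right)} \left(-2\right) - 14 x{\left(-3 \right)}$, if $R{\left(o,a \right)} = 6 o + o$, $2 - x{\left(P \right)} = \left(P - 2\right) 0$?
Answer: $-70$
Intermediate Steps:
$x{\left(P \right)} = 2$ ($x{\left(P \right)} = 2 - \left(P - 2\right) 0 = 2 - \left(-2 + P\right) 0 = 2 - 0 = 2 + 0 = 2$)
$R{\left(o,a \right)} = 7 o$
$R{\left(3,4 \right)} \left(-2\right) - 14 x{\left(-3 \right)} = 7 \cdot 3 \left(-2\right) - 28 = 21 \left(-2\right) - 28 = -42 - 28 = -70$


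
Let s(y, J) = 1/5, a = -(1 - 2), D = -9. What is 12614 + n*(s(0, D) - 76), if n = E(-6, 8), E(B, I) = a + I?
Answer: 59659/5 ≈ 11932.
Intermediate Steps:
a = 1 (a = -1*(-1) = 1)
s(y, J) = ⅕
E(B, I) = 1 + I
n = 9 (n = 1 + 8 = 9)
12614 + n*(s(0, D) - 76) = 12614 + 9*(⅕ - 76) = 12614 + 9*(-379/5) = 12614 - 3411/5 = 59659/5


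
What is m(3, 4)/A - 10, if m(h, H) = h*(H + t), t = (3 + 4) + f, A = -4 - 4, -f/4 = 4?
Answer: -65/8 ≈ -8.1250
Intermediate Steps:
f = -16 (f = -4*4 = -16)
A = -8
t = -9 (t = (3 + 4) - 16 = 7 - 16 = -9)
m(h, H) = h*(-9 + H) (m(h, H) = h*(H - 9) = h*(-9 + H))
m(3, 4)/A - 10 = (3*(-9 + 4))/(-8) - 10 = -3*(-5)/8 - 10 = -1/8*(-15) - 10 = 15/8 - 10 = -65/8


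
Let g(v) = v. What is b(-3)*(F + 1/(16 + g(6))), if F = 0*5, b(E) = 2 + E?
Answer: -1/22 ≈ -0.045455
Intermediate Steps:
F = 0
b(-3)*(F + 1/(16 + g(6))) = (2 - 3)*(0 + 1/(16 + 6)) = -(0 + 1/22) = -1*1/22 = -1/22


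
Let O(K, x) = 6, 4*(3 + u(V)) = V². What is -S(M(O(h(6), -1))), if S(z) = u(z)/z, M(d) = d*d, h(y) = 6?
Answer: -107/12 ≈ -8.9167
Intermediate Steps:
u(V) = -3 + V²/4
M(d) = d²
S(z) = (-3 + z²/4)/z
-S(M(O(h(6), -1))) = -(-3/(6²) + (¼)*6²) = -(-3/36 + (¼)*36) = -(-3*1/36 + 9) = -(-1/12 + 9) = -1*107/12 = -107/12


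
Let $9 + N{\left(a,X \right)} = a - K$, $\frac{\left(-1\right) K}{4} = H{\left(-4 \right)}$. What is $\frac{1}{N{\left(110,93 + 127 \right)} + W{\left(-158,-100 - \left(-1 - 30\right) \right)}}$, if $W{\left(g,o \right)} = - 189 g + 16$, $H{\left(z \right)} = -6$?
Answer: $\frac{1}{29955} \approx 3.3383 \cdot 10^{-5}$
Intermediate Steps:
$K = 24$ ($K = \left(-4\right) \left(-6\right) = 24$)
$W{\left(g,o \right)} = 16 - 189 g$
$N{\left(a,X \right)} = -33 + a$ ($N{\left(a,X \right)} = -9 + \left(a - 24\right) = -9 + \left(-24 + a\right) = -33 + a$)
$\frac{1}{N{\left(110,93 + 127 \right)} + W{\left(-158,-100 - \left(-1 - 30\right) \right)}} = \frac{1}{\left(-33 + 110\right) + \left(16 - -29862\right)} = \frac{1}{77 + \left(16 + 29862\right)} = \frac{1}{77 + 29878} = \frac{1}{29955}$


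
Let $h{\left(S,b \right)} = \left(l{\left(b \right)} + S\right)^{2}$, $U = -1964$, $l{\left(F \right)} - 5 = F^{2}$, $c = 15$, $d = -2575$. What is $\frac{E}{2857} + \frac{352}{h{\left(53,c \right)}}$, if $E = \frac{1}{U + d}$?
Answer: $\frac{4564628807}{1038587985147} \approx 0.004395$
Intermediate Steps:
$l{\left(F \right)} = 5 + F^{2}$
$E = - \frac{1}{4539}$ ($E = \frac{1}{-1964 - 2575} = \frac{1}{-4539} = - \frac{1}{4539} \approx -0.00022031$)
$h{\left(S,b \right)} = \left(5 + S + b^{2}\right)^{2}$ ($h{\left(S,b \right)} = \left(\left(5 + b^{2}\right) + S\right)^{2} = \left(5 + S + b^{2}\right)^{2}$)
$\frac{E}{2857} + \frac{352}{h{\left(53,c \right)}} = - \frac{1}{4539 \cdot 2857} + \frac{352}{\left(5 + 53 + 15^{2}\right)^{2}} = \left(- \frac{1}{4539}\right) \frac{1}{2857} + \frac{352}{\left(5 + 53 + 225\right)^{2}} = - \frac{1}{12967923} + \frac{352}{283^{2}} = - \frac{1}{12967923} + \frac{352}{80089} = \frac{4564628807}{1038587985147}$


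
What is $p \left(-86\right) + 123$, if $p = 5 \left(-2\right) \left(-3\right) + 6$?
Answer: $-2973$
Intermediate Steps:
$p = 36$ ($p = \left(-10\right) \left(-3\right) + 6 = 30 + 6 = 36$)
$p \left(-86\right) + 123 = 36 \left(-86\right) + 123 = -3096 + 123 = -2973$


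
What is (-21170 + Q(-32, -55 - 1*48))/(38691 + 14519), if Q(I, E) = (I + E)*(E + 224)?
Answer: -7501/10642 ≈ -0.70485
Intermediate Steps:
Q(I, E) = (224 + E)*(E + I) (Q(I, E) = (E + I)*(224 + E) = (224 + E)*(E + I))
(-21170 + Q(-32, -55 - 1*48))/(38691 + 14519) = (-21170 + ((-55 - 1*48)² + 224*(-55 - 1*48) + 224*(-32) + (-55 - 1*48)*(-32)))/(38691 + 14519) = (-21170 + ((-55 - 48)² + 224*(-55 - 48) - 7168 + (-55 - 48)*(-32)))/53210 = (-21170 + ((-103)² + 224*(-103) - 7168 - 103*(-32)))*(1/53210) = (-21170 + (10609 - 23072 - 7168 + 3296))*(1/53210) = (-21170 - 16335)*(1/53210) = -37505*1/53210 = -7501/10642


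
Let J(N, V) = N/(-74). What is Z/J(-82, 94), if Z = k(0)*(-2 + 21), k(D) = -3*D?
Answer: 0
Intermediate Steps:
Z = 0 (Z = (-3*0)*(-2 + 21) = 0*19 = 0)
J(N, V) = -N/74 (J(N, V) = N*(-1/74) = -N/74)
Z/J(-82, 94) = 0/((-1/74*(-82))) = 0/(41/37) = 0*(37/41) = 0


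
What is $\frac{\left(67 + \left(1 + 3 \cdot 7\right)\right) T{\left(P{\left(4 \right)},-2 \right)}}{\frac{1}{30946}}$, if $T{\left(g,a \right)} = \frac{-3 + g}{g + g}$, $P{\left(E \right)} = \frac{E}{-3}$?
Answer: $\frac{17902261}{4} \approx 4.4756 \cdot 10^{6}$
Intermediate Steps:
$P{\left(E \right)} = - \frac{E}{3}$ ($P{\left(E \right)} = E \left(- \frac{1}{3}\right) = - \frac{E}{3}$)
$T{\left(g,a \right)} = \frac{-3 + g}{2 g}$
$\frac{\left(67 + \left(1 + 3 \cdot 7\right)\right) T{\left(P{\left(4 \right)},-2 \right)}}{\frac{1}{30946}} = \frac{\left(67 + \left(1 + 3 \cdot 7\right)\right) \frac{-3 - \frac{4}{3}}{2 \left(\left(- \frac{1}{3}\right) 4\right)}}{\frac{1}{30946}} = \left(67 + \left(1 + 21\right)\right) \frac{-3 - \frac{4}{3}}{2 \left(- \frac{4}{3}\right)} \frac{1}{\frac{1}{30946}} = \left(67 + 22\right) \frac{1}{2} \left(- \frac{3}{4}\right) \left(- \frac{13}{3}\right) 30946 = 89 \cdot \frac{13}{8} \cdot 30946 = \frac{1157}{8} \cdot 30946 = \frac{17902261}{4}$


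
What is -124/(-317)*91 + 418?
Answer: 143790/317 ≈ 453.60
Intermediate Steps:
-124/(-317)*91 + 418 = -124*(-1/317)*91 + 418 = (124/317)*91 + 418 = 11284/317 + 418 = 143790/317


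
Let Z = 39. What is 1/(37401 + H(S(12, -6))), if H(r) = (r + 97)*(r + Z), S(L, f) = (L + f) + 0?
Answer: 1/42036 ≈ 2.3789e-5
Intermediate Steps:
S(L, f) = L + f
H(r) = (39 + r)*(97 + r) (H(r) = (r + 97)*(r + 39) = (97 + r)*(39 + r) = (39 + r)*(97 + r))
1/(37401 + H(S(12, -6))) = 1/(37401 + (3783 + (12 - 6)**2 + 136*(12 - 6))) = 1/(37401 + (3783 + 6**2 + 136*6)) = 1/(37401 + (3783 + 36 + 816)) = 1/(37401 + 4635) = 1/42036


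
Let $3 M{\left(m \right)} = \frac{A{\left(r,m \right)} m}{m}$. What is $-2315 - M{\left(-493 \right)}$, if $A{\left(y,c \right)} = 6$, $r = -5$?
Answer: $-2317$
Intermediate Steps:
$M{\left(m \right)} = 2$ ($M{\left(m \right)} = \frac{6 m \frac{1}{m}}{3} = \frac{1}{3} \cdot 6 = 2$)
$-2315 - M{\left(-493 \right)} = -2315 - 2 = -2317$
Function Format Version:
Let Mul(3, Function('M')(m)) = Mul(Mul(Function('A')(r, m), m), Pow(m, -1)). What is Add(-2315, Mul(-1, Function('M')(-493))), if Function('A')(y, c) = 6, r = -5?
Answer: -2317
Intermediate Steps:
Function('M')(m) = 2 (Function('M')(m) = Mul(Rational(1, 3), Mul(Mul(6, m), Pow(m, -1))) = Mul(Rational(1, 3), 6) = 2)
Add(-2315, Mul(-1, Function('M')(-493))) = Add(-2315, Mul(-1, 2)) = Add(-2315, -2) = -2317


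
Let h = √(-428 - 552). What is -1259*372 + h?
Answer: -468348 + 14*I*√5 ≈ -4.6835e+5 + 31.305*I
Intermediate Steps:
h = 14*I*√5 (h = √(-980) = 14*I*√5 ≈ 31.305*I)
-1259*372 + h = -1259*372 + 14*I*√5 = -468348 + 14*I*√5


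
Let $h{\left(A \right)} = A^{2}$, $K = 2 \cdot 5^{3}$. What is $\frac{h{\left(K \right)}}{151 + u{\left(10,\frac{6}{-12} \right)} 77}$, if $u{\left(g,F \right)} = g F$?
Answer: $- \frac{31250}{117} \approx -267.09$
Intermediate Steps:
$u{\left(g,F \right)} = F g$
$K = 250$ ($K = 2 \cdot 125 = 250$)
$\frac{h{\left(K \right)}}{151 + u{\left(10,\frac{6}{-12} \right)} 77} = \frac{250^{2}}{151 + \frac{6}{-12} \cdot 10 \cdot 77} = \frac{62500}{151 + 6 \left(- \frac{1}{12}\right) 10 \cdot 77} = \frac{62500}{151 + \left(- \frac{1}{2}\right) 10 \cdot 77} = \frac{62500}{151 - 385} = \frac{62500}{-234} = 62500 \left(- \frac{1}{234}\right) = - \frac{31250}{117}$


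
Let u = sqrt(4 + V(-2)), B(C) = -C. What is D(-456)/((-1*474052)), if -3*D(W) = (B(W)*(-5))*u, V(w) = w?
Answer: -190*sqrt(2)/118513 ≈ -0.0022673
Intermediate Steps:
u = sqrt(2) (u = sqrt(4 - 2) = sqrt(2) ≈ 1.4142)
D(W) = -5*W*sqrt(2)/3 (D(W) = --W*(-5)*sqrt(2)/3 = -5*W*sqrt(2)/3)
D(-456)/((-1*474052)) = (-5/3*(-456)*sqrt(2))/((-1*474052)) = (760*sqrt(2))/(-474052) = (760*sqrt(2))*(-1/474052) = -190*sqrt(2)/118513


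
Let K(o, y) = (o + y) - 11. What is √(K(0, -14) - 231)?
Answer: 16*I ≈ 16.0*I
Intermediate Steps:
K(o, y) = -11 + o + y
√(K(0, -14) - 231) = √((-11 + 0 - 14) - 231) = √(-25 - 231) = √(-256) = 16*I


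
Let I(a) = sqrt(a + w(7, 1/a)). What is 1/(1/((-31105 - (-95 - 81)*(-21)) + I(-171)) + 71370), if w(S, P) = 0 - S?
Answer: 86436904892429/6169001899688910361 + I*sqrt(178)/6169001899688910361 ≈ 1.4011e-5 + 2.1627e-18*I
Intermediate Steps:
w(S, P) = -S
I(a) = sqrt(-7 + a) (I(a) = sqrt(a - 1*7) = sqrt(a - 7) = sqrt(-7 + a))
1/(1/((-31105 - (-95 - 81)*(-21)) + I(-171)) + 71370) = 1/(1/((-31105 - (-95 - 81)*(-21)) + sqrt(-7 - 171)) + 71370) = 1/(1/((-31105 - (-176)*(-21)) + sqrt(-178)) + 71370) = 1/(1/((-31105 - 1*3696) + I*sqrt(178)) + 71370) = 1/(1/((-31105 - 3696) + I*sqrt(178)) + 71370) = 1/(1/(-34801 + I*sqrt(178)) + 71370) = 1/(71370 + 1/(-34801 + I*sqrt(178)))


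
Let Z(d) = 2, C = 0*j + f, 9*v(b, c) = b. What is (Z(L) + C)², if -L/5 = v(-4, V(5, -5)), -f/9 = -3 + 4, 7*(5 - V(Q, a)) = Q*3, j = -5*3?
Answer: 49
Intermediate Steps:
j = -15
V(Q, a) = 5 - 3*Q/7 (V(Q, a) = 5 - Q*3/7 = 5 - 3*Q/7)
f = -9 (f = -9*(-3 + 4) = -9*1 = -9)
v(b, c) = b/9
L = 20/9 (L = -5*(-4)/9 = -5*(-4/9) = 20/9 ≈ 2.2222)
C = -9 (C = 0*(-15) - 9 = 0 - 9 = -9)
(Z(L) + C)² = (2 - 9)² = (-7)² = 49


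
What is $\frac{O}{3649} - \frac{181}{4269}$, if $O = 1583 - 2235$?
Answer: $- \frac{3443857}{15577581} \approx -0.22108$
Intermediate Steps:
$O = -652$ ($O = 1583 - 2235 = -652$)
$\frac{O}{3649} - \frac{181}{4269} = - \frac{652}{3649} - \frac{181}{4269} = - \frac{3443857}{15577581}$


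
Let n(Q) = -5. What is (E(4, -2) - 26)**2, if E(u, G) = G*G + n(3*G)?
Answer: 729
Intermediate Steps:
E(u, G) = -5 + G**2 (E(u, G) = G*G - 5 = G**2 - 5 = -5 + G**2)
(E(4, -2) - 26)**2 = ((-5 + (-2)**2) - 26)**2 = ((-5 + 4) - 26)**2 = (-1 - 26)**2 = (-27)**2 = 729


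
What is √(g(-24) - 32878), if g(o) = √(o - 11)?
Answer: √(-32878 + I*√35) ≈ 0.016 + 181.32*I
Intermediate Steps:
g(o) = √(-11 + o)
√(g(-24) - 32878) = √(√(-11 - 24) - 32878) = √(√(-35) - 32878) = √(I*√35 - 32878) = √(-32878 + I*√35)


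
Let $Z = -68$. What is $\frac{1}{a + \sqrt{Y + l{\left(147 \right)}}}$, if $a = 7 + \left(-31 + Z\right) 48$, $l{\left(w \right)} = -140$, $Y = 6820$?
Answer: $- \frac{949}{4501669} - \frac{2 \sqrt{1670}}{22508345} \approx -0.00021444$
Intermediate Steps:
$a = -4745$ ($a = 7 + \left(-31 - 68\right) 48 = 7 - 4752 = -4745$)
$\frac{1}{a + \sqrt{Y + l{\left(147 \right)}}} = \frac{1}{-4745 + \sqrt{6820 - 140}} = \frac{1}{-4745 + \sqrt{6680}} = \frac{1}{-4745 + 2 \sqrt{1670}}$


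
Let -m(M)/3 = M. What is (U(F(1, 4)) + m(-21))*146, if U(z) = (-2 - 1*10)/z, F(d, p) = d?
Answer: 7446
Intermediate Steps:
m(M) = -3*M
U(z) = -12/z (U(z) = (-2 - 10)/z = -12/z)
(U(F(1, 4)) + m(-21))*146 = (-12/1 - 3*(-21))*146 = (-12*1 + 63)*146 = (-12 + 63)*146 = 51*146 = 7446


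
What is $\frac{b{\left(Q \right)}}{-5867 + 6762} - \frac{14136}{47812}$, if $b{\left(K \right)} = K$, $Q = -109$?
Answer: $- \frac{4465807}{10697935} \approx -0.41745$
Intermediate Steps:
$\frac{b{\left(Q \right)}}{-5867 + 6762} - \frac{14136}{47812} = - \frac{109}{-5867 + 6762} - \frac{14136}{47812} = - \frac{109}{895} - \frac{3534}{11953} = - \frac{4465807}{10697935}$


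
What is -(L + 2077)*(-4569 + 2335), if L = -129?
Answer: 4351832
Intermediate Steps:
-(L + 2077)*(-4569 + 2335) = -(-129 + 2077)*(-4569 + 2335) = -1948*(-2234) = -1*(-4351832) = 4351832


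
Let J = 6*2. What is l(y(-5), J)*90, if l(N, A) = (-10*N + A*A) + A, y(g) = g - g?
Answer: 14040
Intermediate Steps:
J = 12
y(g) = 0
l(N, A) = A + A² - 10*N (l(N, A) = (-10*N + A²) + A = (A² - 10*N) + A = A + A² - 10*N)
l(y(-5), J)*90 = (12 + 12² - 10*0)*90 = (12 + 144 + 0)*90 = 156*90 = 14040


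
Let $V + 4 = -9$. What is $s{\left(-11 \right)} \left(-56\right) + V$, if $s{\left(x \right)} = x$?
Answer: $603$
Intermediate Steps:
$V = -13$ ($V = -4 - 9 = -13$)
$s{\left(-11 \right)} \left(-56\right) + V = \left(-11\right) \left(-56\right) - 13 = 616 - 13 = 603$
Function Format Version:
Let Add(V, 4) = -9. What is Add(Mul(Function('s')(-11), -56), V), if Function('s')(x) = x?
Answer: 603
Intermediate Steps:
V = -13 (V = Add(-4, -9) = -13)
Add(Mul(Function('s')(-11), -56), V) = Add(Mul(-11, -56), -13) = Add(616, -13) = 603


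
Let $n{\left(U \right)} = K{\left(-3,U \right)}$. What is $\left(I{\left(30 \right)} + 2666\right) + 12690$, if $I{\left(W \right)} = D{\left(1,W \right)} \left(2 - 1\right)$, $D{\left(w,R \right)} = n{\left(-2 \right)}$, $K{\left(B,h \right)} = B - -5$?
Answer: $15358$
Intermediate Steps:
$K{\left(B,h \right)} = 5 + B$ ($K{\left(B,h \right)} = B + 5 = 5 + B$)
$n{\left(U \right)} = 2$ ($n{\left(U \right)} = 5 - 3 = 2$)
$D{\left(w,R \right)} = 2$
$I{\left(W \right)} = 2$ ($I{\left(W \right)} = 2 \left(2 - 1\right) = 2 \cdot 1 = 2$)
$\left(I{\left(30 \right)} + 2666\right) + 12690 = \left(2 + 2666\right) + 12690 = 2668 + 12690 = 15358$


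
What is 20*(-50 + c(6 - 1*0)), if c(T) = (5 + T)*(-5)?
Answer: -2100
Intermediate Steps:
c(T) = -25 - 5*T
20*(-50 + c(6 - 1*0)) = 20*(-50 + (-25 - 5*(6 - 1*0))) = 20*(-50 + (-25 - 5*(6 + 0))) = 20*(-50 + (-25 - 5*6)) = 20*(-50 + (-25 - 30)) = 20*(-50 - 55) = 20*(-105) = -2100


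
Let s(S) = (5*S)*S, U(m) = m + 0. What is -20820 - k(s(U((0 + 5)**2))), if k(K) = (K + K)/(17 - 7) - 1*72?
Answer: -21373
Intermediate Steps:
U(m) = m
s(S) = 5*S**2
k(K) = -72 + K/5 (k(K) = (2*K)/10 - 72 = (2*K)*(1/10) - 72 = K/5 - 72 = -72 + K/5)
-20820 - k(s(U((0 + 5)**2))) = -20820 - (-72 + (5*((0 + 5)**2)**2)/5) = -20820 - (-72 + (5*(5**2)**2)/5) = -20820 - (-72 + (5*25**2)/5) = -20820 - (-72 + (5*625)/5) = -20820 - (-72 + (1/5)*3125) = -20820 - (-72 + 625) = -20820 - 1*553 = -20820 - 553 = -21373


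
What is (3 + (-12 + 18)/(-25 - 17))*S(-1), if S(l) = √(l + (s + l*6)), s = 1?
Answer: 20*I*√6/7 ≈ 6.9985*I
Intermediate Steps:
S(l) = √(1 + 7*l) (S(l) = √(l + (1 + l*6)) = √(l + (1 + 6*l)) = √(1 + 7*l))
(3 + (-12 + 18)/(-25 - 17))*S(-1) = (3 + (-12 + 18)/(-25 - 17))*√(1 + 7*(-1)) = (3 + 6/(-42))*√(1 - 7) = (3 + 6*(-1/42))*√(-6) = (3 - ⅐)*(I*√6) = 20*(I*√6)/7 = 20*I*√6/7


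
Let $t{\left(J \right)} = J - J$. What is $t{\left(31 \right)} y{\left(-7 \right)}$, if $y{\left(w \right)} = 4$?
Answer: $0$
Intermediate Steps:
$t{\left(J \right)} = 0$
$t{\left(31 \right)} y{\left(-7 \right)} = 0 \cdot 4 = 0$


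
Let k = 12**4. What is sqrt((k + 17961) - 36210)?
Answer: sqrt(2487) ≈ 49.870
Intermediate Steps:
k = 20736
sqrt((k + 17961) - 36210) = sqrt((20736 + 17961) - 36210) = sqrt(38697 - 36210) = sqrt(2487)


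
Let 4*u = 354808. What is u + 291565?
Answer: 380267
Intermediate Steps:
u = 88702 (u = (¼)*354808 = 88702)
u + 291565 = 88702 + 291565 = 380267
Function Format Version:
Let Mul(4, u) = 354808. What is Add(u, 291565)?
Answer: 380267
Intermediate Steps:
u = 88702 (u = Mul(Rational(1, 4), 354808) = 88702)
Add(u, 291565) = Add(88702, 291565) = 380267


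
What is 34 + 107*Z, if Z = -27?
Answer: -2855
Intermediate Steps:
34 + 107*Z = 34 + 107*(-27) = 34 - 2889 = -2855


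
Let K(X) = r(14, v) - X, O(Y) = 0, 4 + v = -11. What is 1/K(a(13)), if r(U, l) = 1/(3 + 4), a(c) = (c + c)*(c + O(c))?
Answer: -7/2365 ≈ -0.0029598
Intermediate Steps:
v = -15 (v = -4 - 11 = -15)
a(c) = 2*c**2 (a(c) = (c + c)*(c + 0) = (2*c)*c = 2*c**2)
r(U, l) = 1/7
K(X) = 1/7 - X
1/K(a(13)) = 1/(1/7 - 2*13**2) = 1/(1/7 - 2*169) = 1/(1/7 - 1*338) = 1/(1/7 - 338) = 1/(-2365/7) = -7/2365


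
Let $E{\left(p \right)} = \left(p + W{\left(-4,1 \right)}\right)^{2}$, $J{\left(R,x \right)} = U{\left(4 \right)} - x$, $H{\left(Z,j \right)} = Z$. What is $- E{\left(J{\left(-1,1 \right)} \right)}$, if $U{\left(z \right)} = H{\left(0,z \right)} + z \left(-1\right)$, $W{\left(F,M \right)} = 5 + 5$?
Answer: $-25$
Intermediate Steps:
$W{\left(F,M \right)} = 10$
$U{\left(z \right)} = - z$ ($U{\left(z \right)} = 0 + z \left(-1\right) = 0 - z = - z$)
$J{\left(R,x \right)} = -4 - x$ ($J{\left(R,x \right)} = \left(-1\right) 4 - x = -4 - x$)
$E{\left(p \right)} = \left(10 + p\right)^{2}$ ($E{\left(p \right)} = \left(p + 10\right)^{2} = \left(10 + p\right)^{2}$)
$- E{\left(J{\left(-1,1 \right)} \right)} = - \left(10 - 5\right)^{2} = - 5^{2} = \left(-1\right) 25 = -25$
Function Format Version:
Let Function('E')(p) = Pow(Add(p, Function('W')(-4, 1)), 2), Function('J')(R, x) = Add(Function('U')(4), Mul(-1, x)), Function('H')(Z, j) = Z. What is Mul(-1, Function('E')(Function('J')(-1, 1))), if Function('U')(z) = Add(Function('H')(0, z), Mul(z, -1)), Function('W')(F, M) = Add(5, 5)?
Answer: -25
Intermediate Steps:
Function('W')(F, M) = 10
Function('U')(z) = Mul(-1, z) (Function('U')(z) = Add(0, Mul(z, -1)) = Add(0, Mul(-1, z)) = Mul(-1, z))
Function('J')(R, x) = Add(-4, Mul(-1, x)) (Function('J')(R, x) = Add(Mul(-1, 4), Mul(-1, x)) = Add(-4, Mul(-1, x)))
Function('E')(p) = Pow(Add(10, p), 2) (Function('E')(p) = Pow(Add(p, 10), 2) = Pow(Add(10, p), 2))
Mul(-1, Function('E')(Function('J')(-1, 1))) = Mul(-1, Pow(Add(10, Add(-4, Mul(-1, 1))), 2)) = Mul(-1, Pow(Add(10, Add(-4, -1)), 2)) = Mul(-1, Pow(Add(10, -5), 2)) = Mul(-1, Pow(5, 2)) = Mul(-1, 25) = -25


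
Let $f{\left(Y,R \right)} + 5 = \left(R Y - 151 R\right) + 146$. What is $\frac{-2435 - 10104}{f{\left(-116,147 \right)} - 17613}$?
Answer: $\frac{12539}{56721} \approx 0.22106$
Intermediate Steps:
$f{\left(Y,R \right)} = 141 - 151 R + R Y$ ($f{\left(Y,R \right)} = -5 + \left(\left(R Y - 151 R\right) + 146\right) = -5 + \left(\left(- 151 R + R Y\right) + 146\right) = -5 + \left(146 - 151 R + R Y\right) = 141 - 151 R + R Y$)
$\frac{-2435 - 10104}{f{\left(-116,147 \right)} - 17613} = \frac{-2435 - 10104}{\left(141 - 22197 + 147 \left(-116\right)\right) - 17613} = - \frac{12539}{\left(141 - 22197 - 17052\right) - 17613} = - \frac{12539}{-39108 - 17613} = - \frac{12539}{-56721} = \left(-12539\right) \left(- \frac{1}{56721}\right) = \frac{12539}{56721}$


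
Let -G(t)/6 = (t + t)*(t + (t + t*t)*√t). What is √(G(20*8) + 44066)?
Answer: √(-263134 - 197836800*√10) ≈ 25018.0*I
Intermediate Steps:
G(t) = -12*t*(t + √t*(t + t²)) (G(t) = -6*(t + t)*(t + (t + t*t)*√t) = -6*2*t*(t + (t + t²)*√t) = -6*2*t*(t + √t*(t + t²)) = -12*t*(t + √t*(t + t²)))
√(G(20*8) + 44066) = √((-12*(20*8)² - 12*102400*√10 - 12*16384000*√10) + 44066) = √((-12*160² - 1228800*√10 - 196608000*√10) + 44066) = √((-12*25600 - 1228800*√10 - 196608000*√10) + 44066) = √((-307200 - 1228800*√10 - 196608000*√10) + 44066) = √((-307200 - 197836800*√10) + 44066) = √(-263134 - 197836800*√10)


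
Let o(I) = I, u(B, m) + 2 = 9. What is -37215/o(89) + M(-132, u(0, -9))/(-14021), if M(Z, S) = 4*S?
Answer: -74542001/178267 ≈ -418.15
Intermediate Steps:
u(B, m) = 7 (u(B, m) = -2 + 9 = 7)
-37215/o(89) + M(-132, u(0, -9))/(-14021) = -37215/89 + (4*7)/(-14021) = -37215*1/89 + 28*(-1/14021) = -37215/89 - 4/2003 = -74542001/178267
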